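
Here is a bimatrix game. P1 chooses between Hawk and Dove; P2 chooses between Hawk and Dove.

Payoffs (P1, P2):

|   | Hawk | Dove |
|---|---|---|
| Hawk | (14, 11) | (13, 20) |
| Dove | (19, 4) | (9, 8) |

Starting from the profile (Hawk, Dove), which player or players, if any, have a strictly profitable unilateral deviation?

P1 at (Hawk, Dove) earns 13; deviating to Dove yields 9 — not better.
P2 earns 20; deviating to Hawk yields 11 — not better.
Neither player can strictly improve; the profile is a Nash equilibrium.

Neither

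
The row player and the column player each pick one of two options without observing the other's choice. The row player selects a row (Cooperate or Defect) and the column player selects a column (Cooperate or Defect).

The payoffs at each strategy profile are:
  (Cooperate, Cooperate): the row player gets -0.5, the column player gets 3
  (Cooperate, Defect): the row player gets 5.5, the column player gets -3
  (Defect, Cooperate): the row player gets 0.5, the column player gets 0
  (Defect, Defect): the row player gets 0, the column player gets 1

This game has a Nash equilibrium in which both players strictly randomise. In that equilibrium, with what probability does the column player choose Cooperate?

11/13

Let y be the probability that the column player plays Cooperate. In a completely mixed equilibrium, the row player must be indifferent between Cooperate and Defect.
The row player's expected payoff from Cooperate is −0.5y + 5.5(1−y); from Defect it is 0.5y.
Setting these equal: −6y + 5.5 = 0.5y, so y = 11/13.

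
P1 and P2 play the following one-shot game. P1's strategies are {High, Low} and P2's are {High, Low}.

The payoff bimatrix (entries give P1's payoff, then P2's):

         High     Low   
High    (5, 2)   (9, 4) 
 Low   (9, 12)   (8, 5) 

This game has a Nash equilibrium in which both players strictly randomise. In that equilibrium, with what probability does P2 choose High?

1/5

Let c be the probability that P2 plays High. In a completely mixed equilibrium, P1 must be indifferent between High and Low.
P1's expected payoff from High is 5c + 9(1−c); from Low it is 9c + 8(1−c).
Setting these equal: −4c + 9 = c + 8, so c = 1/5.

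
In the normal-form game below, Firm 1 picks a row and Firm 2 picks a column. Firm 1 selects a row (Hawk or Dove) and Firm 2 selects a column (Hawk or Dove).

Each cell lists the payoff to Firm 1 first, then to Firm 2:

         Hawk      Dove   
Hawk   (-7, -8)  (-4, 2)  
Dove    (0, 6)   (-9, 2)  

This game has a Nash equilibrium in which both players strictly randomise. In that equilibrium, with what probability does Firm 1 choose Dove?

5/7

Let r be the probability that Firm 1 plays Hawk. In a completely mixed equilibrium, Firm 2 must be indifferent between Hawk and Dove.
Firm 2's expected payoff from Hawk is −8r + 6(1−r); from Dove it is 2r + 2(1−r).
Setting these equal: −14r + 6 = 2, so r = 2/7.
Therefore Firm 1 plays Dove with probability 1 − 2/7 = 5/7.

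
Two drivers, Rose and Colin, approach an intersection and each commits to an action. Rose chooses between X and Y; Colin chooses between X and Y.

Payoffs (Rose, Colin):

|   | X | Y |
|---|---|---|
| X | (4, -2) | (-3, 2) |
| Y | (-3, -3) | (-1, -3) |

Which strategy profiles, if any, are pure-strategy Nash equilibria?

(Y, Y)

(X, X): Colin prefers Y (2 > -2) — not an equilibrium.
(X, Y): Rose prefers Y (-1 > -3) — not an equilibrium.
(Y, X): Rose prefers X (4 > -3) — not an equilibrium.
(Y, Y): Rose gets -1 ≥ -3 from X, and Colin gets -3 ≥ -3 from X — Nash equilibrium.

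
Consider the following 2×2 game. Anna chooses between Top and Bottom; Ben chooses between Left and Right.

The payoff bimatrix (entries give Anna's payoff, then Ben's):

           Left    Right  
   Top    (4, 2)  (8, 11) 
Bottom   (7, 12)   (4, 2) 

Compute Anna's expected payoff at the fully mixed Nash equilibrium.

40/7

First find y, the probability Ben plays Left, from Anna's indifference between Top and Bottom: 4y + 8(1−y) = 7y + 4(1−y), giving y = 4/7.
Since Anna is indifferent in equilibrium, Anna's expected payoff equals the payoff from either row against (4/7, 3/7). Using Top: 4(4/7) + 8(3/7) = 40/7.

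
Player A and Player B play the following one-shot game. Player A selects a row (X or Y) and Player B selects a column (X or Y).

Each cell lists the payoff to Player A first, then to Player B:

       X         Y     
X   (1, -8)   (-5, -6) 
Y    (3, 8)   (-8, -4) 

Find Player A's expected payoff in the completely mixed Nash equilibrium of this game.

-7/5

First find y, the probability Player B plays X, from Player A's indifference between X and Y: y − 5(1−y) = 3y − 8(1−y), giving y = 3/5.
Since Player A is indifferent in equilibrium, Player A's expected payoff equals the payoff from either row against (3/5, 2/5). Using X: (3/5) − 5(2/5) = -7/5.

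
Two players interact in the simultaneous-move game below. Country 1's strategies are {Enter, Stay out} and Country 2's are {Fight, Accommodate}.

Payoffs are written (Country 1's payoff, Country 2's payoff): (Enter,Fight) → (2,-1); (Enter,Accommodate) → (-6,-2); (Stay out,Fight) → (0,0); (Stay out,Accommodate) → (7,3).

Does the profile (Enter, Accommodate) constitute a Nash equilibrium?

No

At (Enter, Accommodate), Country 1 earns -6; switching to Stay out would give 7, so Country 1 would deviate.
Country 2 earns -2; switching to Fight would give -1, so Country 2 would deviate.
Since at least one player can profitably deviate, this is not a Nash equilibrium.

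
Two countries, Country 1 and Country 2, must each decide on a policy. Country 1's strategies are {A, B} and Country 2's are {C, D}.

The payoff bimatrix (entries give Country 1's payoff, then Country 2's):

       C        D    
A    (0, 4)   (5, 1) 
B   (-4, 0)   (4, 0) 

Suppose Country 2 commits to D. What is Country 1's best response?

A

Against D, Country 1 earns 5 from A and 4 from B.
So A is the best response.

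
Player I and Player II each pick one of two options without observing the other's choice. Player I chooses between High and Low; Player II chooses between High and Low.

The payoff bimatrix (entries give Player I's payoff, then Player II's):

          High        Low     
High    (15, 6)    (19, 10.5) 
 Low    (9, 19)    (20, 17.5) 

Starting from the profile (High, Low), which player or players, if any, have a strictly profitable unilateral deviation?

Player I

Player I at (High, Low) earns 19; deviating to Low yields 20 — a strict improvement.
Player II earns 10.5; deviating to High yields 6 — not better.
Only Player I has a strictly profitable deviation.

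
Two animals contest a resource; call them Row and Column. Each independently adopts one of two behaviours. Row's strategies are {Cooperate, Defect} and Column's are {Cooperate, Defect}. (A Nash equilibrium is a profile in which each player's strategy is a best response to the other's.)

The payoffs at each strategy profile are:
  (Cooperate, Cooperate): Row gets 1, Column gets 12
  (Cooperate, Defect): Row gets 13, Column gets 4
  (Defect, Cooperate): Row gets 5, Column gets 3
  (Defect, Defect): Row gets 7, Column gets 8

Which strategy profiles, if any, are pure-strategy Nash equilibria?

none

(Cooperate, Cooperate): Row prefers Defect (5 > 1) — not an equilibrium.
(Cooperate, Defect): Column prefers Cooperate (12 > 4) — not an equilibrium.
(Defect, Cooperate): Column prefers Defect (8 > 3) — not an equilibrium.
(Defect, Defect): Row prefers Cooperate (13 > 7) — not an equilibrium.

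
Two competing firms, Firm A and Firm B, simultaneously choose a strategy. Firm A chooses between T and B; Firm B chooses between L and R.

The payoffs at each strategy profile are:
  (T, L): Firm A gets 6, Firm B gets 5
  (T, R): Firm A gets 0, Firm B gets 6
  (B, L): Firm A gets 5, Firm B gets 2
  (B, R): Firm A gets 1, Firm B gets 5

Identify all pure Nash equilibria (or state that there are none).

(T, L): Firm B prefers R (6 > 5) — not an equilibrium.
(T, R): Firm A prefers B (1 > 0) — not an equilibrium.
(B, L): Firm A prefers T (6 > 5); Firm B prefers R (5 > 2) — not an equilibrium.
(B, R): Firm A gets 1 ≥ 0 from T, and Firm B gets 5 ≥ 2 from L — Nash equilibrium.

(B, R)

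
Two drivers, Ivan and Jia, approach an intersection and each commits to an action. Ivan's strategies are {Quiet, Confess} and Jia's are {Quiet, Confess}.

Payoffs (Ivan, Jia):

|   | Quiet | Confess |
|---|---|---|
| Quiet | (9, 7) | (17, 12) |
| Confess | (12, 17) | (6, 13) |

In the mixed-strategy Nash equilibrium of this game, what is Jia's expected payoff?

113/9

First find x, the probability Ivan plays Quiet, from Jia's indifference between Quiet and Confess: 7x + 17(1−x) = 12x + 13(1−x), giving x = 4/9.
Since Jia is indifferent in equilibrium, Jia's expected payoff equals the payoff from either column against (4/9, 5/9). Using Quiet: 7(4/9) + 17(5/9) = 113/9.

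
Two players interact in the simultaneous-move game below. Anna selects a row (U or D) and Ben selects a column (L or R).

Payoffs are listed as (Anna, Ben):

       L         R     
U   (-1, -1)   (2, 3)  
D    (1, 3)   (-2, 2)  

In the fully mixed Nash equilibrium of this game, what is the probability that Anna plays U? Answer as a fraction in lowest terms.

1/5

Let p be the probability that Anna plays U. In a completely mixed equilibrium, Ben must be indifferent between L and R.
Ben's expected payoff from L is −p + 3(1−p); from R it is 3p + 2(1−p).
Setting these equal: −4p + 3 = p + 2, so p = 1/5.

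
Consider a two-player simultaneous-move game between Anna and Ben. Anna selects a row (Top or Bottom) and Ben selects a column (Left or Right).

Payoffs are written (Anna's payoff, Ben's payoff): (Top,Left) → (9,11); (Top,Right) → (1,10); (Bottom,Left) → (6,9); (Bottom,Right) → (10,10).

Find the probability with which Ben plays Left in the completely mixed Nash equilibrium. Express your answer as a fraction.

Let c be the probability that Ben plays Left. In a completely mixed equilibrium, Anna must be indifferent between Top and Bottom.
Anna's expected payoff from Top is 9c + (1−c); from Bottom it is 6c + 10(1−c).
Setting these equal: 8c + 1 = −4c + 10, so c = 3/4.

3/4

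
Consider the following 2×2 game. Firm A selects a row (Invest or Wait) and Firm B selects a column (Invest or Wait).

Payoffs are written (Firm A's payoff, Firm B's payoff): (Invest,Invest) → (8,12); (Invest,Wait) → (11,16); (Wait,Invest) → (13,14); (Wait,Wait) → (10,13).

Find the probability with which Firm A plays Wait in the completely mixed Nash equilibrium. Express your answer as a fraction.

Let r be the probability that Firm A plays Invest. In a completely mixed equilibrium, Firm B must be indifferent between Invest and Wait.
Firm B's expected payoff from Invest is 12r + 14(1−r); from Wait it is 16r + 13(1−r).
Setting these equal: −2r + 14 = 3r + 13, so r = 1/5.
Therefore Firm A plays Wait with probability 1 − 1/5 = 4/5.

4/5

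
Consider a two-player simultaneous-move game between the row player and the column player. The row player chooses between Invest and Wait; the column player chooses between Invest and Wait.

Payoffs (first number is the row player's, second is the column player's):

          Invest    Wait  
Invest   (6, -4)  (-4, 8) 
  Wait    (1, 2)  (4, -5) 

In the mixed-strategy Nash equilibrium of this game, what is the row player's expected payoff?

First find y, the probability the column player plays Invest, from the row player's indifference between Invest and Wait: 6y − 4(1−y) = y + 4(1−y), giving y = 8/13.
Since the row player is indifferent in equilibrium, the row player's expected payoff equals the payoff from either row against (8/13, 5/13). Using Invest: 6(8/13) − 4(5/13) = 28/13.

28/13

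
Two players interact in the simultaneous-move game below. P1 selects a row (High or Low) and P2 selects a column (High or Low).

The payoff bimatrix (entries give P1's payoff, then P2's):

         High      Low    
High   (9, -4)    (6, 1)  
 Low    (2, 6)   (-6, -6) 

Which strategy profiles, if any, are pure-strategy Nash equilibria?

(High, High): P2 prefers Low (1 > -4) — not an equilibrium.
(High, Low): P1 gets 6 ≥ -6 from Low, and P2 gets 1 ≥ -4 from High — Nash equilibrium.
(Low, High): P1 prefers High (9 > 2) — not an equilibrium.
(Low, Low): P1 prefers High (6 > -6); P2 prefers High (6 > -6) — not an equilibrium.

(High, Low)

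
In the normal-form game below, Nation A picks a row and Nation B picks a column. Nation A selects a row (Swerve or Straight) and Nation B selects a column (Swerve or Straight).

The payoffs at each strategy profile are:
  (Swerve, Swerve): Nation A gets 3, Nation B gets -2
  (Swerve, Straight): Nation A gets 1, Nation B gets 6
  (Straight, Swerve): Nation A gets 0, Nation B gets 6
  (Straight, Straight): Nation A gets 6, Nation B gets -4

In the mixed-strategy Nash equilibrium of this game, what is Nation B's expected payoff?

First find x, the probability Nation A plays Swerve, from Nation B's indifference between Swerve and Straight: −2x + 6(1−x) = 6x − 4(1−x), giving x = 5/9.
Since Nation B is indifferent in equilibrium, Nation B's expected payoff equals the payoff from either column against (5/9, 4/9). Using Swerve: −2(5/9) + 6(4/9) = 14/9.

14/9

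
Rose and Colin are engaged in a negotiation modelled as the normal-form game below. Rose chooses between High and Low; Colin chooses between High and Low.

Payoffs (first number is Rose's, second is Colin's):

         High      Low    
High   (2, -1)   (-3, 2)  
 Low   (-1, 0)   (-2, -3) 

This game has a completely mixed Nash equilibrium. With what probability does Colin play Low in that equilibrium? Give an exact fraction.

3/4

Let q be the probability that Colin plays High. In a completely mixed equilibrium, Rose must be indifferent between High and Low.
Rose's expected payoff from High is 2q − 3(1−q); from Low it is −q − 2(1−q).
Setting these equal: 5q − 3 = q − 2, so q = 1/4.
Therefore Colin plays Low with probability 1 − 1/4 = 3/4.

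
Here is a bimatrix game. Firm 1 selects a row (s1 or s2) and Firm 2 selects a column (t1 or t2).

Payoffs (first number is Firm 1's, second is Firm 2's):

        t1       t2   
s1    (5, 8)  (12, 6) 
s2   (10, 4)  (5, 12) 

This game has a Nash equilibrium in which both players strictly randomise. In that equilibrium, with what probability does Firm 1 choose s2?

1/5

Let x be the probability that Firm 1 plays s1. In a completely mixed equilibrium, Firm 2 must be indifferent between t1 and t2.
Firm 2's expected payoff from t1 is 8x + 4(1−x); from t2 it is 6x + 12(1−x).
Setting these equal: 4x + 4 = −6x + 12, so x = 4/5.
Therefore Firm 1 plays s2 with probability 1 − 4/5 = 1/5.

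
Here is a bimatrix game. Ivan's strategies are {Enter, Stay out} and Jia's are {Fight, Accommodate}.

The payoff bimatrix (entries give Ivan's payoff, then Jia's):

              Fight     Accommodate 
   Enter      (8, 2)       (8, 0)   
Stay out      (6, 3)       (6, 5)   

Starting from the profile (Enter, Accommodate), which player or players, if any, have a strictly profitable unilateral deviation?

Jia

Ivan at (Enter, Accommodate) earns 8; deviating to Stay out yields 6 — not better.
Jia earns 0; deviating to Fight yields 2 — a strict improvement.
Only Jia has a strictly profitable deviation.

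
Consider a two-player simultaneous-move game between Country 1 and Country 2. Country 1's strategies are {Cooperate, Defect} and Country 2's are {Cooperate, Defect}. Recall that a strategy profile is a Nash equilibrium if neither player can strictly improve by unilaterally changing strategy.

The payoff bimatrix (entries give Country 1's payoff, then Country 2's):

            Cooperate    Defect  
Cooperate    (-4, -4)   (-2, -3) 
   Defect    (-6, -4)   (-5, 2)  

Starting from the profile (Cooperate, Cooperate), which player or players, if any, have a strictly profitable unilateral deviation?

Country 2

Country 1 at (Cooperate, Cooperate) earns -4; deviating to Defect yields -6 — not better.
Country 2 earns -4; deviating to Defect yields -3 — a strict improvement.
Only Country 2 has a strictly profitable deviation.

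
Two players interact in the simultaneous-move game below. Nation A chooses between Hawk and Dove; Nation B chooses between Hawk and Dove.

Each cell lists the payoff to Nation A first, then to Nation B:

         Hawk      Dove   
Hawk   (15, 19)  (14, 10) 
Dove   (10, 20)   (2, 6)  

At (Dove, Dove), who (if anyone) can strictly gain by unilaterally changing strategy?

Nation A at (Dove, Dove) earns 2; deviating to Hawk yields 14 — a strict improvement.
Nation B earns 6; deviating to Hawk yields 20 — a strict improvement.
Both Nation A and Nation B have strictly profitable deviations.

Both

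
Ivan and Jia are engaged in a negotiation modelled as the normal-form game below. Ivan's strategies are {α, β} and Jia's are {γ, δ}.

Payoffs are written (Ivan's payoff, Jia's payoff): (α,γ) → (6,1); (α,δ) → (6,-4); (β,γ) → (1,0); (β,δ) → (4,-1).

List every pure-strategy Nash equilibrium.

(α, γ)

(α, γ): Ivan gets 6 ≥ 1 from β, and Jia gets 1 ≥ -4 from δ — Nash equilibrium.
(α, δ): Jia prefers γ (1 > -4) — not an equilibrium.
(β, γ): Ivan prefers α (6 > 1) — not an equilibrium.
(β, δ): Ivan prefers α (6 > 4); Jia prefers γ (0 > -1) — not an equilibrium.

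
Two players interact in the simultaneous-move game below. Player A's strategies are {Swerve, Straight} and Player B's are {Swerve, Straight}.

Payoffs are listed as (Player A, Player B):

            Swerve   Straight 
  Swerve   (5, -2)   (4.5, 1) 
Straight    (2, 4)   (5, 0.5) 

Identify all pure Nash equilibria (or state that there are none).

(Swerve, Swerve): Player B prefers Straight (1 > -2) — not an equilibrium.
(Swerve, Straight): Player A prefers Straight (5 > 4.5) — not an equilibrium.
(Straight, Swerve): Player A prefers Swerve (5 > 2) — not an equilibrium.
(Straight, Straight): Player B prefers Swerve (4 > 0.5) — not an equilibrium.

none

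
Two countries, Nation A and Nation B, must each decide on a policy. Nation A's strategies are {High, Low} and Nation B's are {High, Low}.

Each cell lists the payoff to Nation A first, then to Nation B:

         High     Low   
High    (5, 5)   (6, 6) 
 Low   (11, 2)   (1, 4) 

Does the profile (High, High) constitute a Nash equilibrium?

No

At (High, High), Nation A earns 5; switching to Low would give 11, so Nation A would deviate.
Nation B earns 5; switching to Low would give 6, so Nation B would deviate.
Since at least one player can profitably deviate, this is not a Nash equilibrium.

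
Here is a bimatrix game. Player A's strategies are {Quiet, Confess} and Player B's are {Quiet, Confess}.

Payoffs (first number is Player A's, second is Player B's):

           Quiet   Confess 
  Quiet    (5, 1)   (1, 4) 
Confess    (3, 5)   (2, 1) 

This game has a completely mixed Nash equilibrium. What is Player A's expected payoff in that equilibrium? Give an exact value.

First find y, the probability Player B plays Quiet, from Player A's indifference between Quiet and Confess: 5y + (1−y) = 3y + 2(1−y), giving y = 1/3.
Since Player A is indifferent in equilibrium, Player A's expected payoff equals the payoff from either row against (1/3, 2/3). Using Quiet: 5(1/3) + (2/3) = 7/3.

7/3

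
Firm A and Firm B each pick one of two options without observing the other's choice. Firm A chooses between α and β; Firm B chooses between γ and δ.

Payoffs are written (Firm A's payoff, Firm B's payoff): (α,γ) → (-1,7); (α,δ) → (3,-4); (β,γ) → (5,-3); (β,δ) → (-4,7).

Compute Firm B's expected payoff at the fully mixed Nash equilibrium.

First find x, the probability Firm A plays α, from Firm B's indifference between γ and δ: 7x − 3(1−x) = −4x + 7(1−x), giving x = 10/21.
Since Firm B is indifferent in equilibrium, Firm B's expected payoff equals the payoff from either column against (10/21, 11/21). Using γ: 7(10/21) − 3(11/21) = 37/21.

37/21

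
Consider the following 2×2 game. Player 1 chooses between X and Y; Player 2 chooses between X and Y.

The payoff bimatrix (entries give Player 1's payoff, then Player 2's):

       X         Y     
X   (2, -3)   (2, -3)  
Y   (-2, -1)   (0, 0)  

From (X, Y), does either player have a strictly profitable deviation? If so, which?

Player 1 at (X, Y) earns 2; deviating to Y yields 0 — not better.
Player 2 earns -3; deviating to X yields -3 — not better.
Neither player can strictly improve; the profile is a Nash equilibrium.

Neither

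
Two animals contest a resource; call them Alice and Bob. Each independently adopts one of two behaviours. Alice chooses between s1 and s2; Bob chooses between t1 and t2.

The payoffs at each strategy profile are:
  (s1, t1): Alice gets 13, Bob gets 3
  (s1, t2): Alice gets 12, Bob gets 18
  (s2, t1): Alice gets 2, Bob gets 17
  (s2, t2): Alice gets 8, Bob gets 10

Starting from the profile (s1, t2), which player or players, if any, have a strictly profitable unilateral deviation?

Alice at (s1, t2) earns 12; deviating to s2 yields 8 — not better.
Bob earns 18; deviating to t1 yields 3 — not better.
Neither player can strictly improve; the profile is a Nash equilibrium.

Neither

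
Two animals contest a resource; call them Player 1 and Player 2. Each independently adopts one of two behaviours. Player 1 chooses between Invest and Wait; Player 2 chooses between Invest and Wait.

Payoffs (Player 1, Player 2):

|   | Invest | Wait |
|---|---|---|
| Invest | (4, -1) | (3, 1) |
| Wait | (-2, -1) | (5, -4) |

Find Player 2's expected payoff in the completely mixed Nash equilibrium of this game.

-1

First find p, the probability Player 1 plays Invest, from Player 2's indifference between Invest and Wait: −p − (1−p) = p − 4(1−p), giving p = 3/5.
Since Player 2 is indifferent in equilibrium, Player 2's expected payoff equals the payoff from either column against (3/5, 2/5). Using Invest: −(3/5) − (2/5) = -1.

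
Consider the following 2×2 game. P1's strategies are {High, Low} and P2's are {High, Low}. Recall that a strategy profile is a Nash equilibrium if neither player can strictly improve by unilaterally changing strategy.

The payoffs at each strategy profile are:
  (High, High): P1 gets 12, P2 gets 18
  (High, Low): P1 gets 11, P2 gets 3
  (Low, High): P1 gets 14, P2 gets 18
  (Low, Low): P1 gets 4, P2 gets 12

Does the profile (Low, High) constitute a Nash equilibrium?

At (Low, High), P1 earns 14; switching to High would give 12, so P1 has no profitable deviation.
P2 earns 18; switching to Low would give 12, so P2 has no profitable deviation.
Neither player can gain by a unilateral deviation, so this profile is a Nash equilibrium.

Yes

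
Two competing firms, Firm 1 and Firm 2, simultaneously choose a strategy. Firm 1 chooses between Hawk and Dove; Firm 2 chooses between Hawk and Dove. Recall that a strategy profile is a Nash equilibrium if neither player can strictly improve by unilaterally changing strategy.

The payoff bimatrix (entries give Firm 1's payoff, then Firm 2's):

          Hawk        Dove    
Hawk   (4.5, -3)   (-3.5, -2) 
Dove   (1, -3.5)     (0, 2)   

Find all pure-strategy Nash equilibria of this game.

(Dove, Dove)

(Hawk, Hawk): Firm 2 prefers Dove (-2 > -3) — not an equilibrium.
(Hawk, Dove): Firm 1 prefers Dove (0 > -3.5) — not an equilibrium.
(Dove, Hawk): Firm 1 prefers Hawk (4.5 > 1); Firm 2 prefers Dove (2 > -3.5) — not an equilibrium.
(Dove, Dove): Firm 1 gets 0 ≥ -3.5 from Hawk, and Firm 2 gets 2 ≥ -3.5 from Hawk — Nash equilibrium.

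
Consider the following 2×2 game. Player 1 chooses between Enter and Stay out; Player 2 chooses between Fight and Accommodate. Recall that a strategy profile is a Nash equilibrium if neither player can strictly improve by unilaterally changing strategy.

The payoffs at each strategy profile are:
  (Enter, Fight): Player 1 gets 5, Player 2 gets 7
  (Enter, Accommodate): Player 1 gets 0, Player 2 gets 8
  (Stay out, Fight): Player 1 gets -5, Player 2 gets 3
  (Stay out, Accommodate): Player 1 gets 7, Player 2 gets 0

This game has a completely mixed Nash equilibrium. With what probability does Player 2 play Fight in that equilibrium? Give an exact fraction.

Let y be the probability that Player 2 plays Fight. In a completely mixed equilibrium, Player 1 must be indifferent between Enter and Stay out.
Player 1's expected payoff from Enter is 5y; from Stay out it is −5y + 7(1−y).
Setting these equal: 5y = −12y + 7, so y = 7/17.

7/17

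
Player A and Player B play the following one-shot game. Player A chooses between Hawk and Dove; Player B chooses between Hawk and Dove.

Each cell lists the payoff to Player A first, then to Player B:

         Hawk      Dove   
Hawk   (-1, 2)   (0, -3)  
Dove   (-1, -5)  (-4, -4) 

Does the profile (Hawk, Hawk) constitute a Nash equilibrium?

Yes

At (Hawk, Hawk), Player A earns -1; switching to Dove would give -1, so Player A has no profitable deviation.
Player B earns 2; switching to Dove would give -3, so Player B has no profitable deviation.
Neither player can gain by a unilateral deviation, so this profile is a Nash equilibrium.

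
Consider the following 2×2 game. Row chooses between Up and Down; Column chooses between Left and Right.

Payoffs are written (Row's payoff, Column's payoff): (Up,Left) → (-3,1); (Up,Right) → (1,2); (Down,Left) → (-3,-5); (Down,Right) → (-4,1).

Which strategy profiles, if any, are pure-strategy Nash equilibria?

(Up, Left): Column prefers Right (2 > 1) — not an equilibrium.
(Up, Right): Row gets 1 ≥ -4 from Down, and Column gets 2 ≥ 1 from Left — Nash equilibrium.
(Down, Left): Column prefers Right (1 > -5) — not an equilibrium.
(Down, Right): Row prefers Up (1 > -4) — not an equilibrium.

(Up, Right)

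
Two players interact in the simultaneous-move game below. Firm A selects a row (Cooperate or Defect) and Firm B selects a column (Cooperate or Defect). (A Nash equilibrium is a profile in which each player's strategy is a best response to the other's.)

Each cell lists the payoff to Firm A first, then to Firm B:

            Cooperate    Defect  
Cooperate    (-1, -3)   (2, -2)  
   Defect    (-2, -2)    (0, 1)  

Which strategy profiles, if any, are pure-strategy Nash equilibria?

(Cooperate, Cooperate): Firm B prefers Defect (-2 > -3) — not an equilibrium.
(Cooperate, Defect): Firm A gets 2 ≥ 0 from Defect, and Firm B gets -2 ≥ -3 from Cooperate — Nash equilibrium.
(Defect, Cooperate): Firm A prefers Cooperate (-1 > -2); Firm B prefers Defect (1 > -2) — not an equilibrium.
(Defect, Defect): Firm A prefers Cooperate (2 > 0) — not an equilibrium.

(Cooperate, Defect)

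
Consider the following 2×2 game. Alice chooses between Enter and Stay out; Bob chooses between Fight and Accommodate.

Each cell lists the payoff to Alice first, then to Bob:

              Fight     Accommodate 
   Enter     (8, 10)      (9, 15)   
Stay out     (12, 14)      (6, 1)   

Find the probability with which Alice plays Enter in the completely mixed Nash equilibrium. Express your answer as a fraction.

13/18

Let x be the probability that Alice plays Enter. In a completely mixed equilibrium, Bob must be indifferent between Fight and Accommodate.
Bob's expected payoff from Fight is 10x + 14(1−x); from Accommodate it is 15x + (1−x).
Setting these equal: −4x + 14 = 14x + 1, so x = 13/18.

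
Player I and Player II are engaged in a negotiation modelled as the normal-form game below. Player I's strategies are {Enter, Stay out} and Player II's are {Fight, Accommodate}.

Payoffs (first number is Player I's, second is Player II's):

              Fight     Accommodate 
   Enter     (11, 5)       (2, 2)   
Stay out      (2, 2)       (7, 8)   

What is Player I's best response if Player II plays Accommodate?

Against Accommodate, Player I earns 2 from Enter and 7 from Stay out.
So Stay out is the best response.

Stay out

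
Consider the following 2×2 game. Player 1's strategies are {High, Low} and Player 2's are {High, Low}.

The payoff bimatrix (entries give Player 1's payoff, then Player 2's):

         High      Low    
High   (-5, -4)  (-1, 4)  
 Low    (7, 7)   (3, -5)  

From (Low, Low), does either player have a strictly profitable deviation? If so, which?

Player 1 at (Low, Low) earns 3; deviating to High yields -1 — not better.
Player 2 earns -5; deviating to High yields 7 — a strict improvement.
Only Player 2 has a strictly profitable deviation.

Player 2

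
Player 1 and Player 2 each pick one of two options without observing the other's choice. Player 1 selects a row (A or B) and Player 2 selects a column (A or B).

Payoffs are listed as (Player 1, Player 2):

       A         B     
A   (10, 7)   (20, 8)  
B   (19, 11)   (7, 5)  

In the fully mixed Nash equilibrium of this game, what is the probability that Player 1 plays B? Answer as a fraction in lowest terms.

Let x be the probability that Player 1 plays A. In a completely mixed equilibrium, Player 2 must be indifferent between A and B.
Player 2's expected payoff from A is 7x + 11(1−x); from B it is 8x + 5(1−x).
Setting these equal: −4x + 11 = 3x + 5, so x = 6/7.
Therefore Player 1 plays B with probability 1 − 6/7 = 1/7.

1/7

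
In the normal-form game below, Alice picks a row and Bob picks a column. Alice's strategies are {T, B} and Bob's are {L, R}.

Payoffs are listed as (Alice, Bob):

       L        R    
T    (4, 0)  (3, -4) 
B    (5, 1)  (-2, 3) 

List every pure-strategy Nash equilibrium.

(T, L): Alice prefers B (5 > 4) — not an equilibrium.
(T, R): Bob prefers L (0 > -4) — not an equilibrium.
(B, L): Bob prefers R (3 > 1) — not an equilibrium.
(B, R): Alice prefers T (3 > -2) — not an equilibrium.

none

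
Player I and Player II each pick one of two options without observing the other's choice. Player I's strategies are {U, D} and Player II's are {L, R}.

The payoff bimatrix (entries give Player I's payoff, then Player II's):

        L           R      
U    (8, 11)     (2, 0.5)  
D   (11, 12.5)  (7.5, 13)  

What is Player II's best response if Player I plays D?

Against D, Player II earns 12.5 from L and 13 from R.
So R is the best response.

R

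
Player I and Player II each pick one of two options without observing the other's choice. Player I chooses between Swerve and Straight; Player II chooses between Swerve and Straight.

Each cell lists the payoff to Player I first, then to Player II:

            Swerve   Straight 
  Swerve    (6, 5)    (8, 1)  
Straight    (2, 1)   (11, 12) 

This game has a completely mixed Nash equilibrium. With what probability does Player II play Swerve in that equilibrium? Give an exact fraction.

3/7

Let y be the probability that Player II plays Swerve. In a completely mixed equilibrium, Player I must be indifferent between Swerve and Straight.
Player I's expected payoff from Swerve is 6y + 8(1−y); from Straight it is 2y + 11(1−y).
Setting these equal: −2y + 8 = −9y + 11, so y = 3/7.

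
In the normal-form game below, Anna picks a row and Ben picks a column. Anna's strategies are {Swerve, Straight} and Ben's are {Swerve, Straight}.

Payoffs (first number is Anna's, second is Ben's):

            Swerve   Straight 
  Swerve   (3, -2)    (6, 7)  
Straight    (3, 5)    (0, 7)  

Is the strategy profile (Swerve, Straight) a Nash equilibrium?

At (Swerve, Straight), Anna earns 6; switching to Straight would give 0, so Anna has no profitable deviation.
Ben earns 7; switching to Swerve would give -2, so Ben has no profitable deviation.
Neither player can gain by a unilateral deviation, so this profile is a Nash equilibrium.

Yes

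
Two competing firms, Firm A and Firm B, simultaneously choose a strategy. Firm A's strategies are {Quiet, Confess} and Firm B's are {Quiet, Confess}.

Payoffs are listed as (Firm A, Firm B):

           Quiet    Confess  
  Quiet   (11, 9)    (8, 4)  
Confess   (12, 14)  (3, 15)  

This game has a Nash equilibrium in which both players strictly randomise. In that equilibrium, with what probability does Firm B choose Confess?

Let q be the probability that Firm B plays Quiet. In a completely mixed equilibrium, Firm A must be indifferent between Quiet and Confess.
Firm A's expected payoff from Quiet is 11q + 8(1−q); from Confess it is 12q + 3(1−q).
Setting these equal: 3q + 8 = 9q + 3, so q = 5/6.
Therefore Firm B plays Confess with probability 1 − 5/6 = 1/6.

1/6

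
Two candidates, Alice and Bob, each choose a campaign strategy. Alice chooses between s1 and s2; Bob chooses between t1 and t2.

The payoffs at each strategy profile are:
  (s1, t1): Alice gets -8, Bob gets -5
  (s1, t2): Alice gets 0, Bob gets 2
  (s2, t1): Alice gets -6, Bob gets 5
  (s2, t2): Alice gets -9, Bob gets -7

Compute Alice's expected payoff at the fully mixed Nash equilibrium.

First find q, the probability Bob plays t1, from Alice's indifference between s1 and s2: −8q = −6q − 9(1−q), giving q = 9/11.
Since Alice is indifferent in equilibrium, Alice's expected payoff equals the payoff from either row against (9/11, 2/11). Using s1: −8(9/11) = -72/11.

-72/11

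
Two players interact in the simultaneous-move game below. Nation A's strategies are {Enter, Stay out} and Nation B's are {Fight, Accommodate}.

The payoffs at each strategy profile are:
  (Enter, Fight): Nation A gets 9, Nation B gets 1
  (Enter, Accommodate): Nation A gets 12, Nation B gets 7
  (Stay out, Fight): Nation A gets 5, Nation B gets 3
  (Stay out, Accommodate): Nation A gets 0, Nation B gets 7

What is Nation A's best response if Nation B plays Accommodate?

Enter

Against Accommodate, Nation A earns 12 from Enter and 0 from Stay out.
So Enter is the best response.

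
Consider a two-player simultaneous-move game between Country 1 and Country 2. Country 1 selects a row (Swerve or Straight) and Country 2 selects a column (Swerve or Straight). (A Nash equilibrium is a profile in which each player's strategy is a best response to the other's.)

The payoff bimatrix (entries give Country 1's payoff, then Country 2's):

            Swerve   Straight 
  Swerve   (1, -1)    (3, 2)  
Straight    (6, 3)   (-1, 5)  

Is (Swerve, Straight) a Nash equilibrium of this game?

Yes

At (Swerve, Straight), Country 1 earns 3; switching to Straight would give -1, so Country 1 has no profitable deviation.
Country 2 earns 2; switching to Swerve would give -1, so Country 2 has no profitable deviation.
Neither player can gain by a unilateral deviation, so this profile is a Nash equilibrium.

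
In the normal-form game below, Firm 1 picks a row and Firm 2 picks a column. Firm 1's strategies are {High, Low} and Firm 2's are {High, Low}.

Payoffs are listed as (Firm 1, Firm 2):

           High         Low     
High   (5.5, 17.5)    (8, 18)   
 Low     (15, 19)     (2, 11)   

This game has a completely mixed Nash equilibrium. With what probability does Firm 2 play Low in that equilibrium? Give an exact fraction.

Let q be the probability that Firm 2 plays High. In a completely mixed equilibrium, Firm 1 must be indifferent between High and Low.
Firm 1's expected payoff from High is 5.5q + 8(1−q); from Low it is 15q + 2(1−q).
Setting these equal: −2.5q + 8 = 13q + 2, so q = 12/31.
Therefore Firm 2 plays Low with probability 1 − 12/31 = 19/31.

19/31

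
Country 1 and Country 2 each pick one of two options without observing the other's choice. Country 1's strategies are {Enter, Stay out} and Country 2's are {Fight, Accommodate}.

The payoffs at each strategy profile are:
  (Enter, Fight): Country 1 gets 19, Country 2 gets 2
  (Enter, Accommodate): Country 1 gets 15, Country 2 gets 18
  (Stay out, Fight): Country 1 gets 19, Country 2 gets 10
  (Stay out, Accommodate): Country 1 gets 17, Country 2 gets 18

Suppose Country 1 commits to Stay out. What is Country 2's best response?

Accommodate

Against Stay out, Country 2 earns 10 from Fight and 18 from Accommodate.
So Accommodate is the best response.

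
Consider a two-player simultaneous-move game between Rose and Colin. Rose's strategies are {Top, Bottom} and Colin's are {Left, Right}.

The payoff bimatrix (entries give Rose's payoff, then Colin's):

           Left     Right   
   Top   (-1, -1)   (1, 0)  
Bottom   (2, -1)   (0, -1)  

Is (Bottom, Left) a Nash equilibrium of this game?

Yes

At (Bottom, Left), Rose earns 2; switching to Top would give -1, so Rose has no profitable deviation.
Colin earns -1; switching to Right would give -1, so Colin has no profitable deviation.
Neither player can gain by a unilateral deviation, so this profile is a Nash equilibrium.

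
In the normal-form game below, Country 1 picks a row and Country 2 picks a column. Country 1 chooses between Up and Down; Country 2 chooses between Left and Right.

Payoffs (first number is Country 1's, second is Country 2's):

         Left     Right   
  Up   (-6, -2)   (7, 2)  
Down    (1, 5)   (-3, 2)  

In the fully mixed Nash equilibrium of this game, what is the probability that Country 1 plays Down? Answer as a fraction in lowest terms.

4/7

Let p be the probability that Country 1 plays Up. In a completely mixed equilibrium, Country 2 must be indifferent between Left and Right.
Country 2's expected payoff from Left is −2p + 5(1−p); from Right it is 2p + 2(1−p).
Setting these equal: −7p + 5 = 2, so p = 3/7.
Therefore Country 1 plays Down with probability 1 − 3/7 = 4/7.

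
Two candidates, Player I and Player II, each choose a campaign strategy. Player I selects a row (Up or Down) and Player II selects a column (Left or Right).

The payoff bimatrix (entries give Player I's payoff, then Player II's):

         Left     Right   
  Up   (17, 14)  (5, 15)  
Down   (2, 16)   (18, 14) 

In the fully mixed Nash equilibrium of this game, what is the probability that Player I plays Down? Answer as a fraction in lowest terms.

Let x be the probability that Player I plays Up. In a completely mixed equilibrium, Player II must be indifferent between Left and Right.
Player II's expected payoff from Left is 14x + 16(1−x); from Right it is 15x + 14(1−x).
Setting these equal: −2x + 16 = x + 14, so x = 2/3.
Therefore Player I plays Down with probability 1 − 2/3 = 1/3.

1/3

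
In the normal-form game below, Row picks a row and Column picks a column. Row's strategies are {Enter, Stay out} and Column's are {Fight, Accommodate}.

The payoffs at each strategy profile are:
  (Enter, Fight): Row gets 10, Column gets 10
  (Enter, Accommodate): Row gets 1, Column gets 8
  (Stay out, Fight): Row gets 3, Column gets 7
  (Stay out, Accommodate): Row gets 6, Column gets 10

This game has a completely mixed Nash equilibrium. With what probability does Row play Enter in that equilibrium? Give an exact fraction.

3/5

Let r be the probability that Row plays Enter. In a completely mixed equilibrium, Column must be indifferent between Fight and Accommodate.
Column's expected payoff from Fight is 10r + 7(1−r); from Accommodate it is 8r + 10(1−r).
Setting these equal: 3r + 7 = −2r + 10, so r = 3/5.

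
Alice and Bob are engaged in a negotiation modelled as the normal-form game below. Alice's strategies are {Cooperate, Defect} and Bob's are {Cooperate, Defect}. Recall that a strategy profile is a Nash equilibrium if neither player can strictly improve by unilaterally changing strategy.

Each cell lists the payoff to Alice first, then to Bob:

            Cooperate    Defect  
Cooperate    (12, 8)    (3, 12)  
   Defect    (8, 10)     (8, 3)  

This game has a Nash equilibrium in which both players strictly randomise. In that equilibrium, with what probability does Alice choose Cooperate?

7/11

Let x be the probability that Alice plays Cooperate. In a completely mixed equilibrium, Bob must be indifferent between Cooperate and Defect.
Bob's expected payoff from Cooperate is 8x + 10(1−x); from Defect it is 12x + 3(1−x).
Setting these equal: −2x + 10 = 9x + 3, so x = 7/11.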